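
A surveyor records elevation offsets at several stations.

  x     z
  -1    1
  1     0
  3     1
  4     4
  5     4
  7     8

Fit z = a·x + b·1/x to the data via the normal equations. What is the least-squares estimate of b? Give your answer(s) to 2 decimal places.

Normal-equation sums: Σx·x = 101, Σx·1/x = 6, Σ1/x·1/x = 394081/176400.
And Σx·z = 94, Σ1/x·z = 239/105.
So AᵀA·[a, b]ᵀ = Aᵀz: [[101, 6]; [6, 394081/176400]]·[a, b]ᵀ = [94, 239/105]ᵀ.
Δ = 101·(394081/176400) − 6² = 33451781/176400.
a = (94·(394081/176400) − 6·(239/105))/(33451781/176400) = 34634494/33451781; b = (101·(239/105) − 6·94)/(33451781/176400) = -58936080/33451781.

b = -1.76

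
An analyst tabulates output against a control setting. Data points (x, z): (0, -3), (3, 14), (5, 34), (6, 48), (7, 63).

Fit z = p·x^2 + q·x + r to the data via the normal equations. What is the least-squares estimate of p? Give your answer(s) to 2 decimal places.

p = 0.97

Entries of AᵀA: Σx^2·x^2 = 4403, Σx^2·x = 711, Σx^2 = 119, Σx·x = 119, Σx = 21, Σ1 = 5.
Right-hand side: Σx^2·z = 5791, Σx·z = 941, Σz = 156.
So AᵀA·[p, q, r]ᵀ = Aᵀz: [[4403, 711, 119]; [711, 119, 21]; [119, 21, 5]]·[p, q, r]ᵀ = [5791, 941, 156]ᵀ.
Solving the 3×3 system (Gaussian elimination) gives p = 829/858, q = 69/26, r = -1262/429.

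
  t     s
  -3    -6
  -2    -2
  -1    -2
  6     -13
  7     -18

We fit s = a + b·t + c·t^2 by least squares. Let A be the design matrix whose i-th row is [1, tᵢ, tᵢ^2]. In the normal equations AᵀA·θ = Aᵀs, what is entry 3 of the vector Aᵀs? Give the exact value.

-1414

Entry 3 ↔ basis t^2, so (Aᵀs)_{3} = Σᵢ (t^2)·sᵢ = (9)·(-6) + (4)·(-2) + (1)·(-2) + (36)·(-13) + (49)·(-18) = -1414.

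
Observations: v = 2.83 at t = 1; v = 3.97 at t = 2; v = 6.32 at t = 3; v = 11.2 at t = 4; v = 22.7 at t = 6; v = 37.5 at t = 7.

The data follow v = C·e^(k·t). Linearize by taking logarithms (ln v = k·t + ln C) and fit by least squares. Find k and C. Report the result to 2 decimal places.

With ln vᵢ as the transformed response and tᵢ as the regressor:
AᵀA = [[115.0000, 23.0000]; [23.0000, 6]], rhs = [63.0972, 13.4254]ᵀ  (here Σt = 23.0000, Σ(t)² = 115.0000, Σln v = 13.4254, Σt·ln v = 63.0972).
Slope k = (n·Σt·ln v − Σt·Σln v)/(n·Σ(t)² − (Σt)²) = (6·63.0972 − 23.0000·13.4254)/161.0000 = 0.43354; ln C = (Σln v − k·Σt)/n = 0.57567, so C = exp(0.57567) = 1.77833.

k = 0.43, C = 1.78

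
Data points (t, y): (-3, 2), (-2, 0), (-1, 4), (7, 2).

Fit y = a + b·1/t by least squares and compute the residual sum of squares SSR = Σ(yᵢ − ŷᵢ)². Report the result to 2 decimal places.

From the data, Σ1 = 4, Σ1/t = -71/42, Σ1/t·1/t = 2437/1764.
Right-hand side: Σy = 8, Σ1/t·y = -92/21.
So MᵀM·[a, b]ᵀ = Mᵀy: [[4, -71/42]; [-71/42, 2437/1764]]·[a, b]ᵀ = [8, -92/21]ᵀ.
Determinant 4·(2437/1764) − (-71/42)² = 523/196.
a = (8·(2437/1764) − (-71/42)·(-92/21))/(523/196) = 2144/1569; b = (4·(-92/21) − (-71/42)·8)/(523/196) = -784/523.
Residuals: 70/523, -3320/1569, 1780/1569, 1330/1569; SSR = 3400/523.

SSR = 6.50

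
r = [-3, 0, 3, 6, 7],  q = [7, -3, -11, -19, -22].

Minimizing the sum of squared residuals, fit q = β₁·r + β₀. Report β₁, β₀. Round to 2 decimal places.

Sums needed: Σr·r = 103, Σr = 13, Σ1 = 5.
Moment sums: Σr·q = -322, Σq = -48.
XᵀX·[β₁, β₀]ᵀ = Xᵀq becomes [[103, 13]; [13, 5]]·[β₁, β₀]ᵀ = [-322, -48]ᵀ.
det = 103·5 − 13² = 346.
β₁ = ((-322)·5 − 13·(-48))/346 = -493/173; β₀ = (103·(-48) − 13·(-322))/346 = -379/173.

β₁ = -2.85, β₀ = -2.19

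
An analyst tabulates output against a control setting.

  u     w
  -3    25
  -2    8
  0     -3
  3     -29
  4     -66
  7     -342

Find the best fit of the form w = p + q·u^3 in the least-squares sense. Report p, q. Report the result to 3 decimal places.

p = -1.847, q = -0.992

From the data, Σ1 = 6, Σu^3 = 399, Σu^3·u^3 = 123267.
Moment sums: Σw = -407, Σu^3·w = -123052.
Normal equations: [[6, 399]; [399, 123267]]·[p, q]ᵀ = [-407, -123052]ᵀ.
Eliminating q: 123267·(row 1) − 399·(row 2) gives 580401·p = 123267·(-407) − 399·(-123052) = -1071921, so p = -357307/193467.
Then q = ((-123052) − 399·(-357307/193467))/123267 = -63991/64489.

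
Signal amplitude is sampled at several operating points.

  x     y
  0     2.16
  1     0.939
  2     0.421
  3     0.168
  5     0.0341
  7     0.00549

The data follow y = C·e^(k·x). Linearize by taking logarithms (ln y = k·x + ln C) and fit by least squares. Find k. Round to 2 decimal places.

Linearized form: ln y = k·x + ln C. From the 6 transformed points,
Over the data: Σx = 18.0000, Σ(x)² = 88.0000, Σln y = -10.5250, Σx·ln y = -60.4706.
Normal system: [[88.0000, 18.0000]; [18.0000, 6]]·[k, ln C]ᵀ = [-60.4706, -10.5250]ᵀ.
Solving (det = 204.0000): k = -0.84987, ln C = 0.79544.

k = -0.85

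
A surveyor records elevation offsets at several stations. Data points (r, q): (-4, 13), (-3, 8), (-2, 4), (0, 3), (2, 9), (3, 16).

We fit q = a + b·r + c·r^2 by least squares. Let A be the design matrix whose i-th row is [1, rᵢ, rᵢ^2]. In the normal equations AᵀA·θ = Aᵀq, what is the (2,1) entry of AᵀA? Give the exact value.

Row 2 ↔ basis r, column 1 ↔ basis 1, so (AᵀA)_{2,1} = Σᵢ r = (-4)·(1) + (-3)·(1) + (-2)·(1) + (0)·(1) + (2)·(1) + (3)·(1) = -4.

-4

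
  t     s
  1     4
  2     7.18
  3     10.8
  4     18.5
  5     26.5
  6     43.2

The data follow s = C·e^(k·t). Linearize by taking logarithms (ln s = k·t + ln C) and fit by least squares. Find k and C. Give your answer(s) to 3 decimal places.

Linearized form: ln s = k·t + ln C. From the 6 transformed points,
Σt = 21.0000, Σ(t)² = 91.0000, Σln s = 15.6979, Σt·ln s = 63.1194.
Equations: 91.0000·k + 21.0000·ln C = 63.1194;  21.0000·k + 6·ln C = 15.6979.
Δ = 91.0000·6 − (21.0000)² = 105.0000; k = (63.1194·6 − 21.0000·15.6979)/105.0000 = 0.46724, ln C = (91.0000·15.6979 − 21.0000·63.1194)/105.0000 = 0.98097, so C = exp(0.98097) = 2.66703.

k = 0.467, C = 2.667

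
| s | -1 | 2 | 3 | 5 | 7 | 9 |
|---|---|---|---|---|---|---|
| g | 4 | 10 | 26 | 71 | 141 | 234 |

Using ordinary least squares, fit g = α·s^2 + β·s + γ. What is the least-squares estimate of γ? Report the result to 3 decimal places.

γ = 0.302

Sums needed: Σs^2·s^2 = 9685, Σs^2·s = 1231, Σs^2 = 169, Σs·s = 169, Σs = 25, Σ1 = 6.
And Σs^2·g = 27916, Σs·g = 3542, Σg = 486.
So MᵀM·[α, β, γ]ᵀ = Mᵀg: [[9685, 1231, 169]; [1231, 169, 25]; [169, 25, 6]]·[α, β, γ]ᵀ = [27916, 3542, 486]ᵀ.
Solving the 3×3 system (Gaussian elimination) gives α = 369533/125220, β = -72857/125220, γ = 6313/20870.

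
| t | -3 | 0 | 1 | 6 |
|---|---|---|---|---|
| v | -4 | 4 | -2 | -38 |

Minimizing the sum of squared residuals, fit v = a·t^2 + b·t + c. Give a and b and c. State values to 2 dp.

a = -0.94, b = -1.00, c = 1.86

Entries of AᵀA: Σt^2·t^2 = 1378, Σt^2·t = 190, Σt^2 = 46, Σt·t = 46, Σt = 4, Σ1 = 4.
For Aᵀv: Σt^2·v = -1406, Σt·v = -218, Σv = -40.
So AᵀA·[a, b, c]ᵀ = Aᵀv: [[1378, 190, 46]; [190, 46, 4]; [46, 4, 4]]·[a, b, c]ᵀ = [-1406, -218, -40]ᵀ.
Solving the 3×3 system (Gaussian elimination) gives a = -2350/2487, b = -2483/2487, c = 1546/829.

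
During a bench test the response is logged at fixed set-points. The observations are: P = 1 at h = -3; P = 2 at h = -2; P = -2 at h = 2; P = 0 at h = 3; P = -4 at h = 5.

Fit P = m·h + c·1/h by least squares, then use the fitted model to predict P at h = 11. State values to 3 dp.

With design matrix X, XᵀX = [[51, 5]; [5, 343/450]] and XᵀP = [-31, -47/15]ᵀ.
Δ = 51·(343/450) − 5² = 2081/150.
m = ((-31)·(343/450) − 5·(-47/15))/(2081/150) = -3583/6243; c = (51·(-47/15) − 5·(-31))/(2081/150) = -720/2081.
At h = 11: P̂ = (-3583/6243)·(11) + (-720/2081)·(1/11) = -435703/68673.

P̂ = -6.345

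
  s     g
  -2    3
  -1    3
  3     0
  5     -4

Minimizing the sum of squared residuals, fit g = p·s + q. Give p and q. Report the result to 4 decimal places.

p = -0.9618, q = 1.7023

Forming AᵀA = [[39, 5]; [5, 4]] and Aᵀg = [-29, 2]ᵀ gives AᵀA·[p, q]ᵀ = Aᵀg.
Eliminating q: 4·(row 1) − 5·(row 2) gives 131·p = 4·(-29) − 5·2 = -126, so p = -126/131.
Then q = (2 − 5·(-126/131))/4 = 223/131.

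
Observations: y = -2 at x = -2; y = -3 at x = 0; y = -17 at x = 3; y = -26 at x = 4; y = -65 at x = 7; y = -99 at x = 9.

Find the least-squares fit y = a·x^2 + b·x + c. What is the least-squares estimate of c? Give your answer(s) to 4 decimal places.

Setting ∂/∂a … = 0 gives: 9315·a + 1155·b + 159·c = -11781;  1155·a + 159·b + 21·c = -1497;  159·a + 21·b + 6·c = -212.
(Σx^2·x^2 = 9315, Σx^2·x = 1155, Σx^2 = 159, Σx·x = 159, Σx = 21, Σ1 = 6, Σx^2·y = -11781, Σx·y = -1497, Σy = -212.)
Solving the 3×3 system (Gaussian elimination) gives a = -439/456, b = -2861/1368, c = -1711/684.

c = -2.5015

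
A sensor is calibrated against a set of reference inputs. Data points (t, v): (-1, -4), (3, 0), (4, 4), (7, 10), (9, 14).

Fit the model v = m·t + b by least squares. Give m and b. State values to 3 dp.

From the data, Σt·t = 156, Σt = 22, Σ1 = 5.
Right-hand side: Σt·v = 216, Σv = 24.
Eliminating b: 5·(row 1) − 22·(row 2) gives 296·m = 5·216 − 22·24 = 552, so m = 69/37.
Then b = (24 − 22·(69/37))/5 = -126/37.

m = 1.865, b = -3.405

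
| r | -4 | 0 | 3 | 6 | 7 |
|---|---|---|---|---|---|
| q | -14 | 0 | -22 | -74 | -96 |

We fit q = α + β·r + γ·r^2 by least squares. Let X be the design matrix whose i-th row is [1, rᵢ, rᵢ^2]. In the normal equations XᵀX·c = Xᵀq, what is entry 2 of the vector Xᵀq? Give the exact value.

Entry 2 ↔ basis r, so (Xᵀq)_{2} = Σᵢ (r)·qᵢ = (-4)·(-14) + (0)·(0) + (3)·(-22) + (6)·(-74) + (7)·(-96) = -1126.

-1126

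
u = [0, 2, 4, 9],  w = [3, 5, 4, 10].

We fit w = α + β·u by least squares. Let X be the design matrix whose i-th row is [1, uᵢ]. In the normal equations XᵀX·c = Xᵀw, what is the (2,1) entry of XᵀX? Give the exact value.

Row 2 ↔ basis u, column 1 ↔ basis 1, so (XᵀX)_{2,1} = Σᵢ u = (0)·(1) + (2)·(1) + (4)·(1) + (9)·(1) = 15.

15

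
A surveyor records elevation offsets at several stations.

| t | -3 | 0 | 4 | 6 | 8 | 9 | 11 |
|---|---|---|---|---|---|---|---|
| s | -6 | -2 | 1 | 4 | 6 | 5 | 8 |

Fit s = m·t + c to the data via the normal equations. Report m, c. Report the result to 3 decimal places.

m = 0.967, c = -2.550

With design matrix A, AᵀA = [[327, 35]; [35, 7]] and Aᵀs = [227, 16]ᵀ.
Δ = 327·7 − 35² = 1064.
m = (227·7 − 35·16)/1064 = 147/152; c = (327·16 − 35·227)/1064 = -2713/1064.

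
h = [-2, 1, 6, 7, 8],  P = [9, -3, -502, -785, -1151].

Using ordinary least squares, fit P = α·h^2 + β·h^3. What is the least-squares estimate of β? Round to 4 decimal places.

β = -2.0139

With design matrix X, XᵀX = [[7810, 57320]; [57320, 426514]] and XᵀP = [-130168, -967074]ᵀ.
Determinant 7810·426514 − 57320² = 45491940.
α = ((-130168)·426514 − 57320·(-967074))/45491940 = -21448168/11372985; β = (7810·(-967074) − 57320·(-130168))/45491940 = -4580909/2274597.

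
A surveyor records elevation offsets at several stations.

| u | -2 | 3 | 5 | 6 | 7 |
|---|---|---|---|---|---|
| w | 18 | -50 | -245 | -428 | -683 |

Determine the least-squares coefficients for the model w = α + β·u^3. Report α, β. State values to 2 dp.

Sums needed: Σ1 = 5, Σu^3 = 703, Σu^3·u^3 = 180723.
And Σw = -1388, Σu^3·w = -358836.
Normal equations: [[5, 703]; [703, 180723]]·[α, β]ᵀ = [-1388, -358836]ᵀ.
Determinant 5·180723 − 703² = 409406.
α = ((-1388)·180723 − 703·(-358836))/409406 = 709092/204703; β = (5·(-358836) − 703·(-1388))/409406 = -409208/204703.

α = 3.46, β = -2.00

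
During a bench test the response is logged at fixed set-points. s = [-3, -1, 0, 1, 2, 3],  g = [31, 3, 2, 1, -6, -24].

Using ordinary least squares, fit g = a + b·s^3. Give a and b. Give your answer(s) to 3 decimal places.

MᵀM·[a, b]ᵀ = Mᵀg reads: 6·a + 8·b = 7;  8·a + 1524·b = -1535.
Eliminating b: 1524·(row 1) − 8·(row 2) gives 9080·a = 1524·7 − 8·(-1535) = 22948, so a = 5737/2270.
Then b = ((-1535) − 8·(5737/2270))/1524 = -4633/4540.

a = 2.527, b = -1.020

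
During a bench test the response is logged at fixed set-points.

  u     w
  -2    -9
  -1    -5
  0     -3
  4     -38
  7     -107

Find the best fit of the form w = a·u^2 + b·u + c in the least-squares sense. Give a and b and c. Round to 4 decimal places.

a = -2.0076, b = -0.7803, c = -3.0455

From the data, Σu^2·u^2 = 2674, Σu^2·u = 398, Σu^2 = 70, Σu·u = 70, Σu = 8, Σ1 = 5.
Moment sums: Σu^2·w = -5892, Σu·w = -878, Σw = -162.
Row-reducing yields a = -265/132, b = -103/132, c = -67/22.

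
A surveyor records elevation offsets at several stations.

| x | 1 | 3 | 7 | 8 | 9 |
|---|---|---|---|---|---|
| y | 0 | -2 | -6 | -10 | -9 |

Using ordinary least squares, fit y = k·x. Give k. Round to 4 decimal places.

Setting ∂/∂k … = 0 gives: 204·k = -209.
k = (-209)/204 = -1.02451.

k = -1.0245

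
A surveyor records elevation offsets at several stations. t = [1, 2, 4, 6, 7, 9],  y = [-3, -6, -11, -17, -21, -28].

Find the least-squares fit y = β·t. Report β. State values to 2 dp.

Setting ∂/∂β … = 0 gives: 187·β = -560.
β = (-560)/187 = -2.99465.

β = -2.99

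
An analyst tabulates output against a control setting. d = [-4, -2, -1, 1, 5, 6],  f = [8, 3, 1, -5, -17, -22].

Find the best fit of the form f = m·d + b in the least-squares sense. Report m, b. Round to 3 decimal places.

Forming XᵀX = [[83, 5]; [5, 6]] and Xᵀf = [-261, -32]ᵀ gives XᵀX·[m, b]ᵀ = Xᵀf.
Determinant 83·6 − 5² = 473.
m = ((-261)·6 − 5·(-32))/473 = -1406/473; b = (83·(-32) − 5·(-261))/473 = -1351/473.

m = -2.973, b = -2.856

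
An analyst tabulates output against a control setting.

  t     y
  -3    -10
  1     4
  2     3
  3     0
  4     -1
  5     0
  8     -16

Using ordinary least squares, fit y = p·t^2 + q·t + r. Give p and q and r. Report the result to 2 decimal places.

Forming MᵀM = [[5156, 710, 128]; [710, 128, 20]; [128, 20, 7]] and Mᵀy = [-1114, -92, -20]ᵀ gives MᵀM·[p, q, r]ᵀ = Mᵀy.
Row-reducing yields p = -71786/141681, q = 279101/141681, r = 36808/47227.

p = -0.51, q = 1.97, r = 0.78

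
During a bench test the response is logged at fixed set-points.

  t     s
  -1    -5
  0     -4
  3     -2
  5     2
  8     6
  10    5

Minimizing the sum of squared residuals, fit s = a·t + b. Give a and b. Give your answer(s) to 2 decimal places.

a = 1.04, b = -4.00

The normal equations are: 199·a + 25·b = 107;  25·a + 6·b = 2.
det = 199·6 − 25² = 569.
a = (107·6 − 25·2)/569 = 592/569; b = (199·2 − 25·107)/569 = -2277/569.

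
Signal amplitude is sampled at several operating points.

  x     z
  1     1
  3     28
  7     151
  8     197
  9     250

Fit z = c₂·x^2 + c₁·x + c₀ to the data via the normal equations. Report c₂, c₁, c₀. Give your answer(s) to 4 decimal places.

The normal equations are: 13140·c₂ + 1612·c₁ + 204·c₀ = 40510;  1612·c₂ + 204·c₁ + 28·c₀ = 4968;  204·c₂ + 28·c₁ + 5·c₀ = 627.
Solving the 3×3 system (Gaussian elimination) gives c₂ = 12817/4268, c₁ = 4211/4268, c₀ = -257/97.

c₂ = 3.0030, c₁ = 0.9866, c₀ = -2.6495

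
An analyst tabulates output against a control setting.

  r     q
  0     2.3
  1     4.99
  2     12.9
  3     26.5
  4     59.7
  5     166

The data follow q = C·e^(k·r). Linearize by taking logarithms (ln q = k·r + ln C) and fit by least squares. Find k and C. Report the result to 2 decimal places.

With ln qᵢ as the transformed response and rᵢ as the regressor:
Σr = 15.0000, Σ(r)² = 55.0000, Σln q = 17.4760, Σr·ln q = 58.4706.
Normal system: [[55.0000, 15.0000]; [15.0000, 6]]·[k, ln C]ᵀ = [58.4706, 17.4760]ᵀ.
Slope k = (n·Σr·ln q − Σr·Σln q)/(n·Σ(r)² − (Σr)²) = (6·58.4706 − 15.0000·17.4760)/105.0000 = 0.84460; ln C = (Σln q − k·Σr)/n = 0.80117, so C = exp(0.80117) = 2.22815.

k = 0.84, C = 2.23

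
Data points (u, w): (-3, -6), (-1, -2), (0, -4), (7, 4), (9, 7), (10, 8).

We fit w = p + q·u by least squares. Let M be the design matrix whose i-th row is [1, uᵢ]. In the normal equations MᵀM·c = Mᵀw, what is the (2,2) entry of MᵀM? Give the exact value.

240

Row 2 ↔ basis u, column 2 ↔ basis u, so (MᵀM)_{2,2} = Σᵢ (u)·(u) = (-3)·(-3) + (-1)·(-1) + (0)·(0) + (7)·(7) + (9)·(9) + (10)·(10) = 240.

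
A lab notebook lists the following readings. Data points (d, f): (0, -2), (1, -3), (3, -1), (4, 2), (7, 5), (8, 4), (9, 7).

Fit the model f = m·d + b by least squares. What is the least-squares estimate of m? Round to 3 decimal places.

AᵀA·[m, b]ᵀ = Aᵀf reads: 220·m + 32·b = 132;  32·m + 7·b = 12.
det = 220·7 − 32² = 516.
m = (132·7 − 32·12)/516 = 45/43; b = (220·12 − 32·132)/516 = -132/43.

m = 1.047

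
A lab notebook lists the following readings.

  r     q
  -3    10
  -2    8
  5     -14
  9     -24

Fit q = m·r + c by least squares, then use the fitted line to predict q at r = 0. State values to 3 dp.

q̂ = 1.539

The normal system XᵀX·[m, c]ᵀ = Xᵀq is [[119, 9]; [9, 4]]·[m, c]ᵀ = [-332, -20]ᵀ.
Eliminating c: 4·(row 1) − 9·(row 2) gives 395·m = 4·(-332) − 9·(-20) = -1148, so m = -1148/395.
Then c = ((-20) − 9·(-1148/395))/4 = 608/395.
At r = 0: q̂ = (-1148/395)·(0) + (608/395)·(1) = 608/395.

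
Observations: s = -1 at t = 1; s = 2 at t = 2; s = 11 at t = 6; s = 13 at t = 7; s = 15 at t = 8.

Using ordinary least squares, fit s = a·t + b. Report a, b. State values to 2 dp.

Entries of AᵀA: Σt·t = 154, Σt = 24, Σ1 = 5.
Right-hand side: Σt·s = 280, Σs = 40.
AᵀA·[a, b]ᵀ = Aᵀs becomes [[154, 24]; [24, 5]]·[a, b]ᵀ = [280, 40]ᵀ.
Determinant 154·5 − 24² = 194.
a = (280·5 − 24·40)/194 = 220/97; b = (154·40 − 24·280)/194 = -280/97.

a = 2.27, b = -2.89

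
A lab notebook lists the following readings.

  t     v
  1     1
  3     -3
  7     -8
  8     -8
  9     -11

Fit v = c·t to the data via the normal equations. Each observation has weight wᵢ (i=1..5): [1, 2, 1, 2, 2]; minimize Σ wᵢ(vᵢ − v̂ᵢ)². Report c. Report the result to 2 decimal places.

With design matrix A, AᵀWA = [[358]] and AᵀWv = [-399]ᵀ.
Hence c = -399 / 358 ≈ -1.11453.

c = -1.11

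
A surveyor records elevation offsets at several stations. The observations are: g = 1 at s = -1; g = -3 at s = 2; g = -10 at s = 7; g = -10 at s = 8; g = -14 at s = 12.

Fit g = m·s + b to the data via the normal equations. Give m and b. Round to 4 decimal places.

m = -1.1730, b = -0.6312

Entries of MᵀM: Σs·s = 262, Σs = 28, Σ1 = 5.
And Σs·g = -325, Σg = -36.
Normal equations: [[262, 28]; [28, 5]]·[m, b]ᵀ = [-325, -36]ᵀ.
det = 262·5 − 28² = 526.
m = ((-325)·5 − 28·(-36))/526 = -617/526; b = (262·(-36) − 28·(-325))/526 = -166/263.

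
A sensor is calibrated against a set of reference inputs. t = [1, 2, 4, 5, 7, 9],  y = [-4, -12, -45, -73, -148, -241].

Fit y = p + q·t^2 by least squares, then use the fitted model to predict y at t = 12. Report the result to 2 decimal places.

With design matrix M, MᵀM = [[6, 176]; [176, 9860]] and Mᵀy = [-523, -29370]ᵀ.
Δ = 6·9860 − 176² = 28184.
p = ((-523)·9860 − 176·(-29370))/28184 = 3085/7046; q = (6·(-29370) − 176·(-523))/28184 = -21043/7046.
At t = 12: ŷ = (3085/7046)·(1) + (-21043/7046)·(144) = -3027107/7046.

ŷ = -429.62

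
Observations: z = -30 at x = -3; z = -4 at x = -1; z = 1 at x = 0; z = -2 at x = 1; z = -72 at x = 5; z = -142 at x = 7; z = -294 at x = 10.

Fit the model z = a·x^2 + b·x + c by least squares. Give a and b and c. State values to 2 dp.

a = -3.03, b = 0.86, c = 0.13

From the data, Σx^2·x^2 = 13109, Σx^2·x = 1441, Σx^2 = 185, Σx·x = 185, Σx = 19, Σ1 = 7.
For Mᵀz: Σx^2·z = -38434, Σx·z = -4202, Σz = -543.
Normal equations: [[13109, 1441, 185]; [1441, 185, 19]; [185, 19, 7]]·[a, b, c]ᵀ = [-38434, -4202, -543]ᵀ.
Solving the 3×3 system (Gaussian elimination) gives a = -108677/35882, b = 31035/35882, c = 323/2563.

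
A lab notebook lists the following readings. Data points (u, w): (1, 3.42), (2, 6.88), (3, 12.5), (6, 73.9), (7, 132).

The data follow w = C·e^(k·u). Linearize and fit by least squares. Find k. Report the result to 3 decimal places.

k = 0.603

Linearized form: ln w = k·u + ln C. From the 5 transformed points,
Over the data: Σu = 19.0000, Σ(u)² = 99.0000, Σln w = 14.8695, Σu·ln w = 72.6600.
Normal system: [[99.0000, 19.0000]; [19.0000, 5]]·[k, ln C]ᵀ = [72.6600, 14.8695]ᵀ.
Solving (det = 134.0000): k = 0.60283, ln C = 0.68315.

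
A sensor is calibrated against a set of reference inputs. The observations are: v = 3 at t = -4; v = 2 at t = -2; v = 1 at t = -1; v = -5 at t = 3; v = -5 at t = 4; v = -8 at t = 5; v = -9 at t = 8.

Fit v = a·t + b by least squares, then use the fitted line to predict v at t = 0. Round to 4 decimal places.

With design matrix A, AᵀA = [[135, 13]; [13, 7]] and Aᵀv = [-164, -21]ᵀ.
Δ = 135·7 − 13² = 776.
a = ((-164)·7 − 13·(-21))/776 = -875/776; b = (135·(-21) − 13·(-164))/776 = -703/776.
At t = 0: v̂ = (-875/776)·(0) + (-703/776)·(1) = -703/776.

v̂ = -0.9059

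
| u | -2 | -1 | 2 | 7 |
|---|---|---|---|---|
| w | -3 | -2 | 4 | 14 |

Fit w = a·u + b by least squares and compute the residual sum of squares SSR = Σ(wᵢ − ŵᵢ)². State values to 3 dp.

With design matrix M, MᵀM = [[58, 6]; [6, 4]] and Mᵀw = [114, 13]ᵀ.
det = 58·4 − 6² = 196.
a = (114·4 − 6·13)/196 = 27/14; b = (58·13 − 6·114)/196 = 5/14.
Residuals: 1/2, -3/7, -3/14, 1/7; SSR = 1/2.

SSR = 0.500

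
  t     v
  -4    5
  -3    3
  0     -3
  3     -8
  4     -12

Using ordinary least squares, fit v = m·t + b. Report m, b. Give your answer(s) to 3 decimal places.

Forming MᵀM = [[50, 0]; [0, 5]] and Mᵀv = [-101, -15]ᵀ gives MᵀM·[m, b]ᵀ = Mᵀv.
Δ = 50·5 − 0² = 250.
m = ((-101)·5 − 0·(-15))/250 = -101/50; b = (50·(-15) − 0·(-101))/250 = -3.

m = -2.020, b = -3.000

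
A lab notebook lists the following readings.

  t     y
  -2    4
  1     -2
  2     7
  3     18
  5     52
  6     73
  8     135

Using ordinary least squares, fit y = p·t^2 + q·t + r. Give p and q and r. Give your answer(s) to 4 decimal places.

p = 2.0831, q = 0.5421, r = -3.3357

Compute the Gram sums: Σt^2·t^2 = 6131, Σt^2·t = 881, Σt^2 = 143, Σt·t = 143, Σt = 23, Σ1 = 7.
And Σt^2·y = 12772, Σt·y = 1836, Σy = 287.
Inverting the 3×3 Gram matrix, [p, q, r]ᵀ = [345497/165858, 89911/165858, -92209/27643]ᵀ.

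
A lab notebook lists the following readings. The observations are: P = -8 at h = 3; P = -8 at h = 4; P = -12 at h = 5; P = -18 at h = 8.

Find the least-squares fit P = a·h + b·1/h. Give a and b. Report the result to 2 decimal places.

a = -2.20, b = -2.18

The normal equations are: 114·a + 4·b = -260;  4·a + (3301/14400)·b = -559/60.
Determinant 114·(3301/14400) − 4² = 24319/2400.
a = ((-260)·(3301/14400) − 4·(-559/60))/(24319/2400) = -160810/72957; b = (114·(-559/60) − 4·(-260))/(24319/2400) = -53040/24319.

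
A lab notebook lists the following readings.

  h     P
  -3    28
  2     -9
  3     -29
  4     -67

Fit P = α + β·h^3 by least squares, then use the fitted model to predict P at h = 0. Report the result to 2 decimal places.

Normal-equation sums: Σ1 = 4, Σh^3 = 72, Σh^3·h^3 = 5618.
And ΣP = -77, Σh^3·P = -5899.
Eliminating β: 5618·(row 1) − 72·(row 2) gives 17288·α = 5618·(-77) − 72·(-5899) = -7858, so α = -3929/8644.
Then β = ((-5899) − 72·(-3929/8644))/5618 = -4513/4322.
At h = 0: P̂ = (-3929/8644)·(1) + (-4513/4322)·(0) = -3929/8644.

P̂ = -0.45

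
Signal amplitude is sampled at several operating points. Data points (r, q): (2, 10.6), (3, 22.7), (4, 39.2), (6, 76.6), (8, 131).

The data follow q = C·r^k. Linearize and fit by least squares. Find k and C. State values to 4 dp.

k = 1.8013, C = 3.1068

Taking logs, ln q = k·ln r + ln C, so regress ln q on ln r.
Σln r = 7.0493, Σ(ln r)² = 11.1437, Σln q = 18.3657, Σln r·ln q = 28.0640.
Equations: 11.1437·k + 7.0493·ln C = 28.0640;  7.0493·k + 5·ln C = 18.3657.
Δ = 11.1437·5 − (7.0493)² = 6.0265; k = (28.0640·5 − 7.0493·18.3657)/6.0265 = 1.80128, ln C = (11.1437·18.3657 − 7.0493·28.0640)/6.0265 = 1.13360, so C = exp(1.13360) = 3.10681.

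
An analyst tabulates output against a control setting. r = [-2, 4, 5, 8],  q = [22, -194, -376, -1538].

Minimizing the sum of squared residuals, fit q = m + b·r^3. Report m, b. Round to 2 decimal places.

m = -1.70, b = -3.00

Setting ∂/∂m … = 0 gives: 4·m + 693·b = -2086;  693·m + 281929·b = -847048.
Eliminating b: 281929·(row 1) − 693·(row 2) gives 647467·m = 281929·(-2086) − 693·(-847048) = -1099630, so m = -1099630/647467.
Then b = ((-847048) − 693·(-1099630/647467))/281929 = -1942594/647467.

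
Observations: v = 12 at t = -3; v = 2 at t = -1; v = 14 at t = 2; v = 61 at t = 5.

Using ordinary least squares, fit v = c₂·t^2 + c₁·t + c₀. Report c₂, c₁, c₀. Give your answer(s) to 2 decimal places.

Sums needed: Σt^2·t^2 = 723, Σt^2·t = 105, Σt^2 = 39, Σt·t = 39, Σt = 3, Σ1 = 4.
For Aᵀv: Σt^2·v = 1691, Σt·v = 295, Σv = 89.
Normal equations: [[723, 105, 39]; [105, 39, 3]; [39, 3, 4]]·[c₂, c₁, c₀]ᵀ = [1691, 295, 89]ᵀ.
Solving the 3×3 system (Gaussian elimination) gives c₂ = 2881/1524, c₁ = 3527/1524, c₀ = 529/254.

c₂ = 1.89, c₁ = 2.31, c₀ = 2.08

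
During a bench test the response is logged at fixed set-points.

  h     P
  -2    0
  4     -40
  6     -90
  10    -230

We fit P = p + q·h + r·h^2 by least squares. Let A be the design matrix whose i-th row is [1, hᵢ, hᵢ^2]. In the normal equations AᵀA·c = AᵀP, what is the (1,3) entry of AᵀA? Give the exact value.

156

Row 1 ↔ basis 1, column 3 ↔ basis h^2, so (AᵀA)_{1,3} = Σᵢ h^2 = (1)·(4) + (1)·(16) + (1)·(36) + (1)·(100) = 156.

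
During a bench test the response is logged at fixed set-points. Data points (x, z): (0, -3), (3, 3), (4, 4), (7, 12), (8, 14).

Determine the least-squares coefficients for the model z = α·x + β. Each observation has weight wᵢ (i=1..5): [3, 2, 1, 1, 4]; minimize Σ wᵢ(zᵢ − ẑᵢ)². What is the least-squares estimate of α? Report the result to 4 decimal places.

α = 2.1423

Normal-equation sums: Σwᵢ·x·x = 339, Σwᵢ·x = 49, Σwᵢ·1 = 11.
Moment sums: Σwᵢ·x·z = 566, Σwᵢ·z = 69.
So AᵀWA·[α, β]ᵀ = AᵀWz: [[339, 49]; [49, 11]]·[α, β]ᵀ = [566, 69]ᵀ.
Determinant 339·11 − 49² = 1328.
α = (566·11 − 49·69)/1328 = 2845/1328; β = (339·69 − 49·566)/1328 = -4343/1328.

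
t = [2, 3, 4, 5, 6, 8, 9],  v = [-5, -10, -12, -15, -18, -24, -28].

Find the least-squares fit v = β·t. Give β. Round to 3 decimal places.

MᵀM·[β]ᵀ = Mᵀv reads: 235·β = -715.
(Σt·t = 235, Σt·v = -715.)
β = (-715)/235 = -3.04255.

β = -3.043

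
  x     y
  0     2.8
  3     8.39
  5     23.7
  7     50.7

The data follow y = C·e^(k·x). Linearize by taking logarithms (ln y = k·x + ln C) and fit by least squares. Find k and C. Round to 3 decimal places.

k = 0.421, C = 2.674

Let Y = ln y. Fitting Y = k·x + ln C by least squares:
Σx = 15.0000, Σ(x)² = 83.0000, Σln y = 10.2481, Σx·ln y = 49.6900.
Equations: 83.0000·k + 15.0000·ln C = 49.6900;  15.0000·k + 4·ln C = 10.2481.
Slope k = (n·Σx·ln y − Σx·Σln y)/(n·Σ(x)² − (Σx)²) = (4·49.6900 − 15.0000·10.2481)/107.0000 = 0.42093; ln C = (Σln y − k·Σx)/n = 0.98355, so C = exp(0.98355) = 2.67392.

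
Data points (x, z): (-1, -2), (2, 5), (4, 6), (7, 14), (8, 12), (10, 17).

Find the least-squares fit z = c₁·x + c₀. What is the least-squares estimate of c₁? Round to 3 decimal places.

AᵀA·[c₁, c₀]ᵀ = Aᵀz reads: 234·c₁ + 30·c₀ = 400;  30·c₁ + 6·c₀ = 52.
(Σx·x = 234, Σx = 30, Σ1 = 6, Σx·z = 400, Σz = 52.)
Eliminating c₀: 6·(row 1) − 30·(row 2) gives 504·c₁ = 6·400 − 30·52 = 840, so c₁ = 5/3.
Then c₀ = (52 − 30·(5/3))/6 = 1/3.

c₁ = 1.667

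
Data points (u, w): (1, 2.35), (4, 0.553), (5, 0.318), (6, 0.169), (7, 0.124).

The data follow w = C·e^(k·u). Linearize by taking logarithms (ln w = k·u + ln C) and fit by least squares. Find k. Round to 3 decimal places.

k = -0.504

Let Y = ln w. Fitting Y = k·u + ln C by least squares:
Over the data: Σu = 23.0000, Σ(u)² = 127.0000, Σln w = -4.7490, Σu·ln w = -32.5231.
Normal system: [[127.0000, 23.0000]; [23.0000, 5]]·[k, ln C]ᵀ = [-32.5231, -4.7490]ᵀ.
Solving (det = 106.0000): k = -0.50366, ln C = 1.36705.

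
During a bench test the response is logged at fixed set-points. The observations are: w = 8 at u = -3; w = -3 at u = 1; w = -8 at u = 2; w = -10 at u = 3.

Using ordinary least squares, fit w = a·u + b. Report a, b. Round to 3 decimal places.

Forming XᵀX = [[23, 3]; [3, 4]] and Xᵀw = [-73, -13]ᵀ gives XᵀX·[a, b]ᵀ = Xᵀw.
Eliminating b: 4·(row 1) − 3·(row 2) gives 83·a = 4·(-73) − 3·(-13) = -253, so a = -253/83.
Then b = ((-13) − 3·(-253/83))/4 = -80/83.

a = -3.048, b = -0.964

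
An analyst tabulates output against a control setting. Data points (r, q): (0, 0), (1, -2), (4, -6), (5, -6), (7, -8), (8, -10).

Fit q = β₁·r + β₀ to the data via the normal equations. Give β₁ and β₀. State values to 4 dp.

β₁ = -1.1541, β₀ = -0.5246

With design matrix X, XᵀX = [[155, 25]; [25, 6]] and Xᵀq = [-192, -32]ᵀ.
det = 155·6 − 25² = 305.
β₁ = ((-192)·6 − 25·(-32))/305 = -352/305; β₀ = (155·(-32) − 25·(-192))/305 = -32/61.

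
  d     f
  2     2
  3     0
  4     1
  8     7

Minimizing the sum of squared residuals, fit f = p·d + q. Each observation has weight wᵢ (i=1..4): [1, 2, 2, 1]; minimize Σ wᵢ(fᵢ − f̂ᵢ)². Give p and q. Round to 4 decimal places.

Normal-equation sums: Σwᵢ·d·d = 118, Σwᵢ·d = 24, Σwᵢ·1 = 6.
And Σwᵢ·d·f = 68, Σwᵢ·f = 11.
XᵀWX·[p, q]ᵀ = XᵀWf becomes [[118, 24]; [24, 6]]·[p, q]ᵀ = [68, 11]ᵀ.
Δ = 118·6 − 24² = 132.
p = (68·6 − 24·11)/132 = 12/11; q = (118·11 − 24·68)/132 = -167/66.

p = 1.0909, q = -2.5303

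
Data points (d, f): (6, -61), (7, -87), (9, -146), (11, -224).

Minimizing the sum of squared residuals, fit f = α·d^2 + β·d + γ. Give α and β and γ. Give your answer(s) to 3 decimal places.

Setting ∂/∂α … = 0 gives: 24899·α + 2619·β + 287·γ = -45389;  2619·α + 287·β + 33·γ = -4753;  287·α + 33·β + 4·γ = -518.
(Σd^2·d^2 = 24899, Σd^2·d = 2619, Σd^2 = 287, Σd·d = 287, Σd = 33, Σ1 = 4, Σd^2·f = -45389, Σd·f = -4753, Σf = -518.)
Inverting the 3×3 Gram matrix, [α, β, γ]ᵀ = [-1615/796, 1633/796, -339/398]ᵀ.

α = -2.029, β = 2.052, γ = -0.852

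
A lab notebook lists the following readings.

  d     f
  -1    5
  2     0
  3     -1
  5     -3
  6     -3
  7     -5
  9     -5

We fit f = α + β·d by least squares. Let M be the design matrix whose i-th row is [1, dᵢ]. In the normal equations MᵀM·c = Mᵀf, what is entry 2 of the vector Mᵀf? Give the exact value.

Entry 2 ↔ basis d, so (Mᵀf)_{2} = Σᵢ (d)·fᵢ = (-1)·(5) + (2)·(0) + (3)·(-1) + (5)·(-3) + (6)·(-3) + (7)·(-5) + (9)·(-5) = -121.

-121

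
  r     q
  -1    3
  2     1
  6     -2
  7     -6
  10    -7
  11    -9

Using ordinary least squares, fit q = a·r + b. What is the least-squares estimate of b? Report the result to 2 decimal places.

Sums needed: Σr·r = 311, Σr = 35, Σ1 = 6.
Right-hand side: Σr·q = -224, Σq = -20.
So XᵀX·[a, b]ᵀ = Xᵀq: [[311, 35]; [35, 6]]·[a, b]ᵀ = [-224, -20]ᵀ.
Δ = 311·6 − 35² = 641.
a = ((-224)·6 − 35·(-20))/641 = -644/641; b = (311·(-20) − 35·(-224))/641 = 1620/641.

b = 2.53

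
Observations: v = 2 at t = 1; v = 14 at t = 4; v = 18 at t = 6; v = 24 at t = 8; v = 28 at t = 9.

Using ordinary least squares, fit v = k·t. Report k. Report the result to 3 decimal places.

k = 3.081

With design matrix X, XᵀX = [[198]] and Xᵀv = [610]ᵀ.
k = 610/198 = 3.08081.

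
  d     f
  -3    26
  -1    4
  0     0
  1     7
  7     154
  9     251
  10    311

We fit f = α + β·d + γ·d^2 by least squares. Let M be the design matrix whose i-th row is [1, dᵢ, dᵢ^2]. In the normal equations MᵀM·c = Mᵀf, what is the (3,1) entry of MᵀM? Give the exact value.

241

Row 3 ↔ basis d^2, column 1 ↔ basis 1, so (MᵀM)_{3,1} = Σᵢ d^2 = (9)·(1) + (1)·(1) + (0)·(1) + (1)·(1) + (49)·(1) + (81)·(1) + (100)·(1) = 241.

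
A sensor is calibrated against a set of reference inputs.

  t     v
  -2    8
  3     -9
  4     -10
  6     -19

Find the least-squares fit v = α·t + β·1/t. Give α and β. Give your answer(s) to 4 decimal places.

α = -2.8678, β = -2.6486

Forming XᵀX = [[65, 4]; [4, 65/144]] and Xᵀv = [-197, -38/3]ᵀ gives XᵀX·[α, β]ᵀ = Xᵀv.
Δ = 65·(65/144) − 4² = 1921/144.
α = ((-197)·(65/144) − 4·(-38/3))/(1921/144) = -5509/1921; β = (65·(-38/3) − 4·(-197))/(1921/144) = -5088/1921.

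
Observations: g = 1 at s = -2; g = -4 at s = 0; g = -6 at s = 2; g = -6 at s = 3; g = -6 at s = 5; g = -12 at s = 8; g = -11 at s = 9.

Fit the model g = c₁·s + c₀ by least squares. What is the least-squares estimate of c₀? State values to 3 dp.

c₀ = -2.636

Entries of XᵀX: Σs·s = 187, Σs = 25, Σ1 = 7.
Right-hand side: Σs·g = -257, Σg = -44.
XᵀX·[c₁, c₀]ᵀ = Xᵀg becomes [[187, 25]; [25, 7]]·[c₁, c₀]ᵀ = [-257, -44]ᵀ.
Δ = 187·7 − 25² = 684.
c₁ = ((-257)·7 − 25·(-44))/684 = -233/228; c₀ = (187·(-44) − 25·(-257))/684 = -601/228.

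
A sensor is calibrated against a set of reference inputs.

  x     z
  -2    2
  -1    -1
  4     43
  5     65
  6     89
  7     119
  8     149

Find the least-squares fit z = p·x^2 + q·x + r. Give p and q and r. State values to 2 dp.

p = 1.95, q = 3.09, r = 0.22

Entries of MᵀM: Σx^2·x^2 = 8691, Σx^2·x = 1251, Σx^2 = 195, Σx·x = 195, Σx = 27, Σ1 = 7.
For Mᵀz: Σx^2·z = 20891, Σx·z = 3053, Σz = 466.
Solving the 3×3 system (Gaussian elimination) gives p = 13459/6888, q = 21289/6888, r = 125/574.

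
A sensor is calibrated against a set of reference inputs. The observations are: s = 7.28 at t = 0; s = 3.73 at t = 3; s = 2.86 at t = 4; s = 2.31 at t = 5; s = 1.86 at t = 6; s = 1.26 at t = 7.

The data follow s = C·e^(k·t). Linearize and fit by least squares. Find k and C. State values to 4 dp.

k = -0.2430, C = 7.5332

Let Y = ln s. Fitting Y = k·t + ln C by least squares:
XᵀX = [[135.0000, 25.0000]; [25.0000, 6]], rhs = [17.6800, 6.0413]ᵀ  (here Σt = 25.0000, Σ(t)² = 135.0000, Σln s = 6.0413, Σt·ln s = 17.6800).
Solving (det = 185.0000): k = -0.24299, ln C = 2.01933, so C = exp(2.01933) = 7.53324.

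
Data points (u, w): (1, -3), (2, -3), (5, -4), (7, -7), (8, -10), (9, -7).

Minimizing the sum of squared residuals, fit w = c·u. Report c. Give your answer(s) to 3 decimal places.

Entries of AᵀA: Σu·u = 224.
And Σu·w = -221.
So AᵀA·[c]ᵀ = Aᵀw: [[224]]·[c]ᵀ = [-221]ᵀ.
c = (-221)/224 = -0.986607.

c = -0.987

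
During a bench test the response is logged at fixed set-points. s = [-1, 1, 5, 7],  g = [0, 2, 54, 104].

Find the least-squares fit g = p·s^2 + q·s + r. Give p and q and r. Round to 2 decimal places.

p = 2.00, q = 1.00, r = -1.00

Forming AᵀA = [[3028, 468, 76]; [468, 76, 12]; [76, 12, 4]] and Aᵀg = [6448, 1000, 160]ᵀ gives AᵀA·[p, q, r]ᵀ = Aᵀg.
Inverting the 3×3 Gram matrix, [p, q, r]ᵀ = [2, 1, -1]ᵀ.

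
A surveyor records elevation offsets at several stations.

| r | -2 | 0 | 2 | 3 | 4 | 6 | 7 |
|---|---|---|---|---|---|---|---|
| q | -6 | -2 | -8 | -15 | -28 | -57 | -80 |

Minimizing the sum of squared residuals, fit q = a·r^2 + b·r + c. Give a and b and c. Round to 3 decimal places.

Forming AᵀA = [[4066, 650, 118]; [650, 118, 20]; [118, 20, 7]] and Aᵀq = [-6611, -1063, -196]ᵀ gives AᵀA·[a, b, c]ᵀ = Aᵀq.
Solving the 3×3 system (Gaussian elimination) gives a = -25601/16632, b = -5857/16632, c = -113/108.

a = -1.539, b = -0.352, c = -1.046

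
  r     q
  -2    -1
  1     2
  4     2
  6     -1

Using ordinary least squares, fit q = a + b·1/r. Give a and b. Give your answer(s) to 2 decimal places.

a = 0.02, b = 2.10

Compute the Gram sums: Σ1 = 4, Σ1/r = 11/12, Σ1/r·1/r = 193/144.
For Xᵀq: Σq = 2, Σ1/r·q = 17/6.
XᵀX·[a, b]ᵀ = Xᵀq becomes [[4, 11/12]; [11/12, 193/144]]·[a, b]ᵀ = [2, 17/6]ᵀ.
Eliminating b: (193/144)·(row 1) − (11/12)·(row 2) gives (217/48)·a = (193/144)·2 − (11/12)·(17/6) = 1/12, so a = 4/217.
Then b = ((17/6) − (11/12)·(4/217))/(193/144) = 456/217.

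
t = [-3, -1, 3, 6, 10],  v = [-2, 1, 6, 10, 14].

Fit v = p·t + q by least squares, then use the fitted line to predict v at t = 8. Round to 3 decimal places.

Setting ∂/∂p … = 0 gives: 155·p + 15·q = 223;  15·p + 5·q = 29.
Eliminating q: 5·(row 1) − 15·(row 2) gives 550·p = 5·223 − 15·29 = 680, so p = 68/55.
Then q = (29 − 15·(68/55))/5 = 23/11.
At t = 8: v̂ = (68/55)·(8) + (23/11)·(1) = 659/55.

v̂ = 11.982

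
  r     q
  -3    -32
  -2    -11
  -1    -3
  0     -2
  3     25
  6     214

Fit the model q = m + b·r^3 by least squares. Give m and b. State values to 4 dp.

Setting ∂/∂m … = 0 gives: 6·m + 207·b = 191;  207·m + 48179·b = 47854.
(Σ1 = 6, Σr^3 = 207, Σr^3·r^3 = 48179, Σq = 191, Σr^3·q = 47854.)
Δ = 6·48179 − 207² = 246225.
m = (191·48179 − 207·47854)/246225 = -703589/246225; b = (6·47854 − 207·191)/246225 = 82529/82075.

m = -2.8575, b = 1.0055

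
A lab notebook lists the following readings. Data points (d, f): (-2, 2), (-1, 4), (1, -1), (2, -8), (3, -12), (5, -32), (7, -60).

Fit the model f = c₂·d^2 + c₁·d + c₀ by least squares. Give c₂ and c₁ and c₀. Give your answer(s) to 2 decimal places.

The normal equations are: 3141·c₂ + 495·c₁ + 93·c₀ = -3869;  495·c₂ + 93·c₁ + 15·c₀ = -641;  93·c₂ + 15·c₁ + 7·c₀ = -107.
(Σd^2·d^2 = 3141, Σd^2·d = 495, Σd^2 = 93, Σd·d = 93, Σd = 15, Σ1 = 7, Σd^2·f = -3869, Σd·f = -641, Σf = -107.)
Solving the 3×3 system (Gaussian elimination) gives c₂ = -15863/16632, c₁ = -11813/5544, c₀ = 2705/1386.

c₂ = -0.95, c₁ = -2.13, c₀ = 1.95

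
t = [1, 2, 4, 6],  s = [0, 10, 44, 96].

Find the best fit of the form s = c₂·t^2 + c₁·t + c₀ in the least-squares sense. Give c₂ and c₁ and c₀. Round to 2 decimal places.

c₂ = 2.27, c₁ = 3.29, c₀ = -5.61

Sums needed: Σt^2·t^2 = 1569, Σt^2·t = 289, Σt^2 = 57, Σt·t = 57, Σt = 13, Σ1 = 4.
And Σt^2·s = 4200, Σt·s = 772, Σs = 150.
So MᵀM·[c₂, c₁, c₀]ᵀ = Mᵀs: [[1569, 289, 57]; [289, 57, 13]; [57, 13, 4]]·[c₂, c₁, c₀]ᵀ = [4200, 772, 150]ᵀ.
Solving the 3×3 system (Gaussian elimination) gives c₂ = 905/398, c₁ = 1311/398, c₀ = -1116/199.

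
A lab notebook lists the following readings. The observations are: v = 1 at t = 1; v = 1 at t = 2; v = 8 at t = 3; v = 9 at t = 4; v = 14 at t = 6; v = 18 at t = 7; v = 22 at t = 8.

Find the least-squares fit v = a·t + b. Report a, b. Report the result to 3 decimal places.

The normal system XᵀX·[a, b]ᵀ = Xᵀv is [[179, 31]; [31, 7]]·[a, b]ᵀ = [449, 73]ᵀ.
Eliminating b: 7·(row 1) − 31·(row 2) gives 292·a = 7·449 − 31·73 = 880, so a = 220/73.
Then b = (73 − 31·(220/73))/7 = -213/73.

a = 3.014, b = -2.918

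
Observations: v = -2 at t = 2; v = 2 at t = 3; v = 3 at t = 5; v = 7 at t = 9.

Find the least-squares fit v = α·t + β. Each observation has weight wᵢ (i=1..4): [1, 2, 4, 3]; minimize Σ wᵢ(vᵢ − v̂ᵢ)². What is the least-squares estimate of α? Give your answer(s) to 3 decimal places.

Normal-equation sums: Σwᵢ·t·t = 365, Σwᵢ·t = 55, Σwᵢ·1 = 10.
Moment sums: Σwᵢ·t·v = 257, Σwᵢ·v = 35.
Normal equations: [[365, 55]; [55, 10]]·[α, β]ᵀ = [257, 35]ᵀ.
det = 365·10 − 55² = 625.
α = (257·10 − 55·35)/625 = 129/125; β = (365·35 − 55·257)/625 = -272/125.

α = 1.032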